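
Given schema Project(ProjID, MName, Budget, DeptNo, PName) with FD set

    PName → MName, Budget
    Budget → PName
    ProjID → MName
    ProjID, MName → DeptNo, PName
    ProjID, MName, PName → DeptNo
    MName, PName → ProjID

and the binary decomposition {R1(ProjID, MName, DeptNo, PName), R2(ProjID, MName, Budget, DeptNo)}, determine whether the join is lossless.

Yes

Common attributes: R1 ∩ R2 = {ProjID, MName, DeptNo}.
Closure of {ProjID, MName, DeptNo}: ProjID, MName → DeptNo, PName applies, adding PName; PName → MName, Budget applies, adding Budget. So (ProjID, MName, DeptNo)⁺ = {ProjID, MName, Budget, DeptNo, PName}.
This closure contains every attribute of R1, so R1 ∩ R2 → R1. The join is lossless.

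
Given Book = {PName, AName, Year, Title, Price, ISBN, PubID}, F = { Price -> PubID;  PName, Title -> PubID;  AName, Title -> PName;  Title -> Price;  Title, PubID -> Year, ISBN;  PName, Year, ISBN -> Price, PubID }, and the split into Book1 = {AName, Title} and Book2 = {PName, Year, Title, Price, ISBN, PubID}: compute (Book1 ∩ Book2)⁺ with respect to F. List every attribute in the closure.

Year, Title, Price, ISBN, PubID

Book1 ∩ Book2 = {Title}.
Title → Price applies, adding Price
Price → PubID applies, adding PubID
Title, PubID → Year, ISBN applies, adding Year, ISBN
Closure: {Year, Title, Price, ISBN, PubID}.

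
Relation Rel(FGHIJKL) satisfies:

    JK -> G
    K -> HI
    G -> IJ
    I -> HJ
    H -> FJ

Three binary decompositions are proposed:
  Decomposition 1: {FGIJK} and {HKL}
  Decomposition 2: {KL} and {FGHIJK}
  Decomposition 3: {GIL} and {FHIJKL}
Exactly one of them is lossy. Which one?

Decomposition 1: common = {K}, closure = {FGHIJK} → lossless.
Decomposition 2: common = {K}, closure = {FGHIJK} → lossless.
Decomposition 3: common = {IL}, closure = {FHIJL} → lossy.

Decomposition 3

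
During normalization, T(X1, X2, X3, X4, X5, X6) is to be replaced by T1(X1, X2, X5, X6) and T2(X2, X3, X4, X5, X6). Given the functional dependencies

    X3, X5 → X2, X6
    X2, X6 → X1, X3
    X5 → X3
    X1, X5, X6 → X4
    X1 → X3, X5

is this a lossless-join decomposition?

Common attributes: T1 ∩ T2 = {X2, X5, X6}.
Closure of {X2, X5, X6}: X2, X6 → X1, X3 applies, adding X1, X3; X1, X5, X6 → X4 applies, adding X4. So (X2, X5, X6)⁺ = {X1, X2, X3, X4, X5, X6}.
This closure contains every attribute of T1, so T1 ∩ T2 → T1. The join is lossless.

Yes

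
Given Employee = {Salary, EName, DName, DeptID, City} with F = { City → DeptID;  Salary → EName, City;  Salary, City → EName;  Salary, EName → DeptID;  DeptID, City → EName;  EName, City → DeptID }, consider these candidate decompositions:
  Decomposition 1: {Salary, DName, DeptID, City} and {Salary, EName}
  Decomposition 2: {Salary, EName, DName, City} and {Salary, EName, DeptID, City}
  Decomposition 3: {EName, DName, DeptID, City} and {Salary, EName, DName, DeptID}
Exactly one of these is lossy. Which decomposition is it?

Decomposition 1: common = {Salary}, closure = {Salary, EName, DeptID, City} → lossless.
Decomposition 2: common = {Salary, EName, City}, closure = {Salary, EName, DeptID, City} → lossless.
Decomposition 3: common = {EName, DName, DeptID}, closure = {EName, DName, DeptID} → lossy.

Decomposition 3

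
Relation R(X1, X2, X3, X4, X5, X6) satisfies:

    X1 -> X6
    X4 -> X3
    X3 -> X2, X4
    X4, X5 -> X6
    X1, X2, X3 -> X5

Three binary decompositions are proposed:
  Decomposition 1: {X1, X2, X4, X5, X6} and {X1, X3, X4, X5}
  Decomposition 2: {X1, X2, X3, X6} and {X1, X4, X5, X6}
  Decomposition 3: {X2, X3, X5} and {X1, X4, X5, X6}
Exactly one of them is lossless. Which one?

Decomposition 1

Decomposition 1: common = {X1, X4, X5}, closure = {X1, X2, X3, X4, X5, X6} → lossless.
Decomposition 2: common = {X1, X6}, closure = {X1, X6} → lossy.
Decomposition 3: common = {X5}, closure = {X5} → lossy.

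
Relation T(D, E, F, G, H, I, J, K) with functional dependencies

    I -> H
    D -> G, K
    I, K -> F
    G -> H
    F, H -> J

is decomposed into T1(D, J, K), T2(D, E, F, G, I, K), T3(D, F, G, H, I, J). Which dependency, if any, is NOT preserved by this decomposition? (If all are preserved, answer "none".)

I → H lies within T3.
D → G, K lies within T2.
I, K → F lies within T2.
G → H lies within T3.
F, H → J lies within T3.
Every dependency is enforceable on the fragments, so the decomposition is dependency-preserving.

none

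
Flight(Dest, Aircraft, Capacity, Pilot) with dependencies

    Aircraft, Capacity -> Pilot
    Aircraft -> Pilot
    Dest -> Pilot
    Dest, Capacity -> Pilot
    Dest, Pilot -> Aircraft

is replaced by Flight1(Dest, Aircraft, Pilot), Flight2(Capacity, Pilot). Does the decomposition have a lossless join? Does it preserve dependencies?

Lossless test: (Pilot)⁺ = {Pilot}, which is a superkey of neither fragment — lossy.
Dependency preservation: Aircraft, Capacity → Pilot; Dest, Capacity → Pilot are not contained in any single fragment, but the restricted closure of each left-hand side across the fragments still reaches the right-hand side; the remaining FDs each lie inside some fragment. All dependencies are preserved.

lossy but dependency-preserving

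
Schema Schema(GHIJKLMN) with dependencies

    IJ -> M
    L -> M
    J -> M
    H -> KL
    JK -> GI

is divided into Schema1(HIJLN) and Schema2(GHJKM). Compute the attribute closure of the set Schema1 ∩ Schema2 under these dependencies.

Schema1 ∩ Schema2 = {HJ}.
J → M applies, adding M
H → KL applies, adding KL
JK → GI applies, adding GI
Closure: {GHIJKLM}.

GHIJKLM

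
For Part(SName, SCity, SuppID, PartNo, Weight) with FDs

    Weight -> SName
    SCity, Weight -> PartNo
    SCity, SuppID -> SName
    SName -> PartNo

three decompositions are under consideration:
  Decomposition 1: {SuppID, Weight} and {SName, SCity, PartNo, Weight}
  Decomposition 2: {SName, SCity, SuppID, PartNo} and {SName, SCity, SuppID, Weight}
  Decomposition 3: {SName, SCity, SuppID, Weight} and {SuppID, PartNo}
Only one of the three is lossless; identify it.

Decomposition 1: common = {Weight}, closure = {SName, PartNo, Weight} → lossy.
Decomposition 2: common = {SName, SCity, SuppID}, closure = {SName, SCity, SuppID, PartNo} → lossless.
Decomposition 3: common = {SuppID}, closure = {SuppID} → lossy.

Decomposition 2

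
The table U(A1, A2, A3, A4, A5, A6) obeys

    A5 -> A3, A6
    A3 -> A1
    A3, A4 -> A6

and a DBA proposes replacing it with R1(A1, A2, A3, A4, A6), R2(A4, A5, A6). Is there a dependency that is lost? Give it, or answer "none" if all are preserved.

A5 -> A3, A6

Check A5 → A3, A6: no single fragment contains all of {A3, A5, A6}, and the restricted closure of {A5} across the fragments never reaches {A3, A6}.
A3 → A1 is preserved.
A3, A4 → A6 is preserved.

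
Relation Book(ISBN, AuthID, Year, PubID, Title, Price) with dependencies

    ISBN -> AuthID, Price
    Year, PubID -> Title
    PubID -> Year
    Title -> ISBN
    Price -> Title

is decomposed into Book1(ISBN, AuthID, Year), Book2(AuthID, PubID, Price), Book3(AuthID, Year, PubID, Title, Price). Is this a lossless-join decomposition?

No

Chase test. Columns are ISBN, AuthID, Year, PubID, Title, Price; row i has aⱼ where attribute j ∈ Booki, else bᵢⱼ.
Initial tableau (one row per fragment):
  row 1: a1 a2 a3 b14 b15 b16
  row 2: b21 a2 b23 a4 b25 a6
  row 3: b31 a2 a3 a4 a5 a6
Rows 2 and 3 agree on PubID; apply PubID→Year and equate their Year entries.
Rows 2 and 3 agree on Price; apply Price→Title and equate their Title entries.
Rows 2 and 3 agree on Title; apply Title→ISBN and equate their ISBN entries.
No row becomes fully distinguished — the join is lossy.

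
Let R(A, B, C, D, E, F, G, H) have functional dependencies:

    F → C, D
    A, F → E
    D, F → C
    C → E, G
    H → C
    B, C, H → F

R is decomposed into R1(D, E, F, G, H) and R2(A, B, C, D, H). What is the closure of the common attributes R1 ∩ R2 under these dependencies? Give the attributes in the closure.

R1 ∩ R2 = {D, H}.
H → C applies, adding C
C → E, G applies, adding E, G
Closure: {C, D, E, G, H}.

C, D, E, G, H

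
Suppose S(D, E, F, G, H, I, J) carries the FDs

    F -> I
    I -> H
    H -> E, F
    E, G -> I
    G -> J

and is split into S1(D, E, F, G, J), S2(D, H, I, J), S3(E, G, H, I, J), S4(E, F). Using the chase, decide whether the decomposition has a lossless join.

Yes

Chase test. Columns are D, E, F, G, H, I, J; row i has aⱼ where attribute j ∈ Si, else bᵢⱼ.
Initial tableau (one row per fragment):
  row 1: a1 a2 a3 a4 b15 b16 a7
  row 2: a1 b22 b23 b24 a5 a6 a7
  row 3: b31 a2 b33 a4 a5 a6 a7
  row 4: b41 a2 a3 b44 b45 b46 b47
Rows 1 and 4 agree on F; apply F→I and equate their I entries.
Rows 1 and 4 agree on I; apply I→H and equate their H entries.
Rows 2 and 3 agree on H; apply H→E, F and equate their E, F entries.
Rows 1 and 3 agree on E, G; apply E, G→I and equate their I entries.
Rows 1 and 2 agree on I; apply I→H and equate their H entries.
Rows 1 and 2 agree on H; apply H→E, F and equate their E, F entries.
Row 1 is now all distinguished symbols — the join is lossless.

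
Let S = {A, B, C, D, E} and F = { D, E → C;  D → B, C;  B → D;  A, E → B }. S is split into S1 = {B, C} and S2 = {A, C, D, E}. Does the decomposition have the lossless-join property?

Common attributes: S1 ∩ S2 = {C}.
No dependency enlarges {C}, so (C)⁺ = {C}.
The closure contains neither all of S1 = {B, C} nor all of S2 = {A, C, D, E}, so the common attributes are not a superkey of either fragment. The join is lossy.

No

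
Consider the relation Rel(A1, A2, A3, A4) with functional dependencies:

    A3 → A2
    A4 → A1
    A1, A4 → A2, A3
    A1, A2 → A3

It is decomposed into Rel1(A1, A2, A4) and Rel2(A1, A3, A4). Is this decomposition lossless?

Common attributes: Rel1 ∩ Rel2 = {A1, A4}.
Closure of {A1, A4}: A1, A4 → A2, A3 applies, adding A2, A3. So (A1, A4)⁺ = {A1, A2, A3, A4}.
This closure contains every attribute of Rel1, so Rel1 ∩ Rel2 → Rel1. The join is lossless.

Yes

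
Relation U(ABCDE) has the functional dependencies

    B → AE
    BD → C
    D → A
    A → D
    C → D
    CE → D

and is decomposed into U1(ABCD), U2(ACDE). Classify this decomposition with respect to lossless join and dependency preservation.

Lossless test: (ACD)⁺ = {ACD}, which is a superkey of neither fragment — lossy.
Dependency preservation: the restricted closure of {B} across the fragments never reaches {AE}, so B → AE cannot be enforced without a join — not preserved.

lossy and not dependency-preserving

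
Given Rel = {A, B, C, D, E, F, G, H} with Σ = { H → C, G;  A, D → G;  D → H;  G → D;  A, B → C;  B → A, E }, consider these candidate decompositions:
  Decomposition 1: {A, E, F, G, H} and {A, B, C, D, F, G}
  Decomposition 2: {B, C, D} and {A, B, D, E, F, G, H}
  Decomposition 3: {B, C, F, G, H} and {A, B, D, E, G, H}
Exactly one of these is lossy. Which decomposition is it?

Decomposition 1

Decomposition 1: common = {A, F, G}, closure = {A, C, D, F, G, H} → lossy.
Decomposition 2: common = {B, D}, closure = {A, B, C, D, E, G, H} → lossless.
Decomposition 3: common = {B, G, H}, closure = {A, B, C, D, E, G, H} → lossless.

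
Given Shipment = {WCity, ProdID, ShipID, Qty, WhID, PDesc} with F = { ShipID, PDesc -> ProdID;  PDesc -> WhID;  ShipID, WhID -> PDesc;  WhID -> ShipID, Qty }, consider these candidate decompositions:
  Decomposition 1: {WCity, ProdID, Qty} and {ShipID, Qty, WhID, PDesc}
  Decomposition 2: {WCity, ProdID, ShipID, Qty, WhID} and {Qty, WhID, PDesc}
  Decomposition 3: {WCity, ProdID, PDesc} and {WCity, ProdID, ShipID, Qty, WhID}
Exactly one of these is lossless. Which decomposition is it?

Decomposition 1: common = {Qty}, closure = {Qty} → lossy.
Decomposition 2: common = {Qty, WhID}, closure = {ProdID, ShipID, Qty, WhID, PDesc} → lossless.
Decomposition 3: common = {WCity, ProdID}, closure = {WCity, ProdID} → lossy.

Decomposition 2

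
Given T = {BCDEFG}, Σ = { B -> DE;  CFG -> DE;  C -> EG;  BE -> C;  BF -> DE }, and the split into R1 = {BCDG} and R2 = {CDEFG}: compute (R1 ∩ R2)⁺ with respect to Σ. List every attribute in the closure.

R1 ∩ R2 = {CDG}.
C → EG applies, adding E
Closure: {CDEG}.

CDEG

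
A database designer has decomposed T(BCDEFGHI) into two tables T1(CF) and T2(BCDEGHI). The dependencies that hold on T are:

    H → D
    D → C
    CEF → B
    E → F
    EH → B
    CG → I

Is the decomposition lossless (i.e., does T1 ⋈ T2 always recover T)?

Common attributes: T1 ∩ T2 = {C}.
No dependency enlarges {C}, so (C)⁺ = {C}.
The closure contains neither all of T1 = {CF} nor all of T2 = {BCDEGHI}, so the common attributes are not a superkey of either fragment. The join is lossy.

No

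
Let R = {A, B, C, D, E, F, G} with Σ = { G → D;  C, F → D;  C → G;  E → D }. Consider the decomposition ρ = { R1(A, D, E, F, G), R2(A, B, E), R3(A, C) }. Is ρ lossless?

No

Chase test. Columns are A, B, C, D, E, F, G; row i has aⱼ where attribute j ∈ Ri, else bᵢⱼ.
Initial tableau (one row per fragment):
  row 1: a1 b12 b13 a4 a5 a6 a7
  row 2: a1 a2 b23 b24 a5 b26 b27
  row 3: a1 b32 a3 b34 b35 b36 b37
Rows 1 and 2 agree on E; apply E→D and equate their D entries.
No row becomes fully distinguished — the join is lossy.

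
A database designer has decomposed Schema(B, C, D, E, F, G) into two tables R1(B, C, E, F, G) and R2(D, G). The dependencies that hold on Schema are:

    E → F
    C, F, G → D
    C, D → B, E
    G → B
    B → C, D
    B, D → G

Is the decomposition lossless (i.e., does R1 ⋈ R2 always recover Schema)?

Common attributes: R1 ∩ R2 = {G}.
Closure of {G}: G → B applies, adding B; B → C, D applies, adding C, D; C, D → B, E applies, adding E; E → F applies, adding F. So (G)⁺ = {B, C, D, E, F, G}.
This closure contains every attribute of R1, so R1 ∩ R2 → R1. The join is lossless.

Yes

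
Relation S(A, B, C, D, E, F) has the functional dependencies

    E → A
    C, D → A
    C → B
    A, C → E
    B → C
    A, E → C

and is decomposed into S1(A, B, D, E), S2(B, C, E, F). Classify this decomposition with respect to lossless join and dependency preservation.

lossy but dependency-preserving

Lossless test: (B, E)⁺ = {A, B, C, E}, which is a superkey of neither fragment — lossy.
Dependency preservation: C, D → A; A, C → E; A, E → C are not contained in any single fragment, but the restricted closure of each left-hand side across the fragments still reaches the right-hand side; the remaining FDs each lie inside some fragment. All dependencies are preserved.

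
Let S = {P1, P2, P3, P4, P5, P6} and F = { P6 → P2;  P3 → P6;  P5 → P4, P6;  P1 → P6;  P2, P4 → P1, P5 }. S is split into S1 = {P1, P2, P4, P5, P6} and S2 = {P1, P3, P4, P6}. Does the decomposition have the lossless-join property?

Common attributes: S1 ∩ S2 = {P1, P4, P6}.
Closure of {P1, P4, P6}: P6 → P2 applies, adding P2; P2, P4 → P1, P5 applies, adding P5. So (P1, P4, P6)⁺ = {P1, P2, P4, P5, P6}.
This closure contains every attribute of S1, so S1 ∩ S2 → S1. The join is lossless.

Yes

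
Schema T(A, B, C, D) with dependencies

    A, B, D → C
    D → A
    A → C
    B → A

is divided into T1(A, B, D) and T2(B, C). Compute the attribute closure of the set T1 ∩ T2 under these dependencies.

A, B, C

T1 ∩ T2 = {B}.
B → A applies, adding A
A → C applies, adding C
Closure: {A, B, C}.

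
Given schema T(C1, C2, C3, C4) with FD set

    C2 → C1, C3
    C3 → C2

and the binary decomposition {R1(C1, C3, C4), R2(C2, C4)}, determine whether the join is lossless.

No

Common attributes: R1 ∩ R2 = {C4}.
No dependency enlarges {C4}, so (C4)⁺ = {C4}.
The closure contains neither all of R1 = {C1, C3, C4} nor all of R2 = {C2, C4}, so the common attributes are not a superkey of either fragment. The join is lossy.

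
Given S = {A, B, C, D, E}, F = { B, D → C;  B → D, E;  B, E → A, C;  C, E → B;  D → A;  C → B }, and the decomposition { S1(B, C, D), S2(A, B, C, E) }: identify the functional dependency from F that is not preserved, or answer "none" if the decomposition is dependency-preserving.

D → A

Check D → A: no single fragment contains all of {A, D}, and the restricted closure of {D} across the fragments never reaches {A}.
B, D → C is preserved.
B → D, E is preserved.
B, E → A, C is preserved.
C, E → B is preserved.
C → B is preserved.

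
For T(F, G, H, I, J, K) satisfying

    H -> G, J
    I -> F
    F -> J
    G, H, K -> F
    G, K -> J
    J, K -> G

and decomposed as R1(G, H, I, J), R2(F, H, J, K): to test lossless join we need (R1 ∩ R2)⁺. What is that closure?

R1 ∩ R2 = {H, J}.
H → G, J applies, adding G
Closure: {G, H, J}.

G, H, J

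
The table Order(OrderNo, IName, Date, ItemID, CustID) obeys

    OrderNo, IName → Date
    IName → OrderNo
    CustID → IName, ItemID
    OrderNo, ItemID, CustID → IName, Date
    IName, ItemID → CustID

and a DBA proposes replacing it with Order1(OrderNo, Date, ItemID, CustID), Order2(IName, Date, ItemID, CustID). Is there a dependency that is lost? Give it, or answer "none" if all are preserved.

IName → OrderNo

Check IName → OrderNo: no single fragment contains all of {OrderNo, IName}, and the restricted closure of {IName} across the fragments never reaches {OrderNo}.
OrderNo, IName → Date is preserved.
CustID → IName, ItemID is preserved.
OrderNo, ItemID, CustID → IName, Date is preserved.
IName, ItemID → CustID is preserved.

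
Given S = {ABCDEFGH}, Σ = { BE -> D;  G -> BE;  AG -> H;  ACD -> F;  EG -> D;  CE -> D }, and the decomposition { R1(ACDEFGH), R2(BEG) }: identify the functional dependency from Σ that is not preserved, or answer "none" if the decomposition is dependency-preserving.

Check BE → D: no single fragment contains all of {BDE}, and the restricted closure of {BE} across the fragments never reaches {D}.
G → BE is preserved.
AG → H is preserved.
ACD → F is preserved.
EG → D is preserved.
CE → D is preserved.

BE -> D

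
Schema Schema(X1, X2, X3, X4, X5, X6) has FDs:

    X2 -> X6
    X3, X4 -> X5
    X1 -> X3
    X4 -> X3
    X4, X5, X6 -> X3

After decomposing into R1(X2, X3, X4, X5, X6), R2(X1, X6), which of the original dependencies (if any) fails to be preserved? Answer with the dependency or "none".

Check X1 → X3: no single fragment contains all of {X1, X3}, and the restricted closure of {X1} across the fragments never reaches {X3}.
X2 → X6 is preserved.
X3, X4 → X5 is preserved.
X4 → X3 is preserved.
X4, X5, X6 → X3 is preserved.

X1 -> X3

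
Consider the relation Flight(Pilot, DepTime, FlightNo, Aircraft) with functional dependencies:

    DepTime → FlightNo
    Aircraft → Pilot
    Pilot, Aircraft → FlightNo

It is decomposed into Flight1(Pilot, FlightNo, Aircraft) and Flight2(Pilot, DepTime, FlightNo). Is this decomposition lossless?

Common attributes: Flight1 ∩ Flight2 = {Pilot, FlightNo}.
No dependency enlarges {Pilot, FlightNo}, so (Pilot, FlightNo)⁺ = {Pilot, FlightNo}.
The closure contains neither all of Flight1 = {Pilot, FlightNo, Aircraft} nor all of Flight2 = {Pilot, DepTime, FlightNo}, so the common attributes are not a superkey of either fragment. The join is lossy.

No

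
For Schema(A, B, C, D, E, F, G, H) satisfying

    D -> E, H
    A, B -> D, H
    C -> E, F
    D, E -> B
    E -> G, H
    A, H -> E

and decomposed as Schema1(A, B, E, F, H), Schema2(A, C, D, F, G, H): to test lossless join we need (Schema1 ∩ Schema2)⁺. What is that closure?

Schema1 ∩ Schema2 = {A, F, H}.
A, H → E applies, adding E
E → G, H applies, adding G
Closure: {A, E, F, G, H}.

A, E, F, G, H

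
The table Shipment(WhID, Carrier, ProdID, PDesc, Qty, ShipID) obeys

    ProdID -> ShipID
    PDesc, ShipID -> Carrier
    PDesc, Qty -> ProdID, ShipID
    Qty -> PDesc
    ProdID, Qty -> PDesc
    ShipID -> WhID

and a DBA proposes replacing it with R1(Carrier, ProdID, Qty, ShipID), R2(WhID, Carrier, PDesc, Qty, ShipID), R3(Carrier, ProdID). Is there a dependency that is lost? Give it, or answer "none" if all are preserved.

none

ProdID → ShipID lies within R1.
PDesc, ShipID → Carrier lies within R2.
PDesc, Qty → ProdID, ShipID: restricted closure across fragments reaches ProdID, ShipID.
Qty → PDesc lies within R2.
ProdID, Qty → PDesc: restricted closure across fragments reaches PDesc.
ShipID → WhID lies within R2.
Every dependency is enforceable on the fragments, so the decomposition is dependency-preserving.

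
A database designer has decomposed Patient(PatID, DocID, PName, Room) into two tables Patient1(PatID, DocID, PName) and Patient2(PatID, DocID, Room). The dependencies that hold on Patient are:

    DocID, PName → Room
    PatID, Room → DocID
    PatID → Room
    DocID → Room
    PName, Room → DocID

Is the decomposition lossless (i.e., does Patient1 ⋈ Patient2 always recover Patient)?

Yes

Common attributes: Patient1 ∩ Patient2 = {PatID, DocID}.
Closure of {PatID, DocID}: PatID → Room applies, adding Room. So (PatID, DocID)⁺ = {PatID, DocID, Room}.
This closure contains every attribute of Patient2, so Patient1 ∩ Patient2 → Patient2. The join is lossless.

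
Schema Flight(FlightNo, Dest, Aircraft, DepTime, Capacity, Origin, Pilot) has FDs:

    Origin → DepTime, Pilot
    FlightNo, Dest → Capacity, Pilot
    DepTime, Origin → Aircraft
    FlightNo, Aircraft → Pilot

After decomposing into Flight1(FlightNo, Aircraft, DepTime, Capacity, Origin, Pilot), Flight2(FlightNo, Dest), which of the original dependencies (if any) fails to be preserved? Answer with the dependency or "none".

FlightNo, Dest → Capacity, Pilot

Check FlightNo, Dest → Capacity, Pilot: no single fragment contains all of {FlightNo, Dest, Capacity, Pilot}, and the restricted closure of {FlightNo, Dest} across the fragments never reaches {Capacity, Pilot}.
Origin → DepTime, Pilot is preserved.
DepTime, Origin → Aircraft is preserved.
FlightNo, Aircraft → Pilot is preserved.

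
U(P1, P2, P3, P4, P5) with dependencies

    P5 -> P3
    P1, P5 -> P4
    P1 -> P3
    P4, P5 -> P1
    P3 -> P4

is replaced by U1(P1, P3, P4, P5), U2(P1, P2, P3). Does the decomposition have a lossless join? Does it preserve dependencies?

Lossless test: (P1, P3)⁺ = {P1, P3, P4}, which is a superkey of neither fragment — lossy.
Dependency preservation: every FD's attributes lie within a single fragment, so each can be enforced locally — preserved.

lossy but dependency-preserving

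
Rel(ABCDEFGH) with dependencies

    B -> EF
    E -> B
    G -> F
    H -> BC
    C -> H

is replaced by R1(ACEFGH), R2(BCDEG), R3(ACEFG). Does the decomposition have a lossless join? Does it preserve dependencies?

Lossless test (chase): Rows 1 and 2 agree on E; apply E→B and equate their B entries. Rows 1 and 3 agree on E; apply E→B and equate their B entries. Rows 1 and 2 agree on G; apply G→F and equate their F entries. Rows 1 and 2 agree on C; apply C→H and equate their H entries. Rows 1 and 3 agree on C; apply C→H and equate their H entries. No row becomes fully distinguished — the join is lossy.
Dependency preservation: B → EF; H → BC are not contained in any single fragment, but the restricted closure of each left-hand side across the fragments still reaches the right-hand side; the remaining FDs each lie inside some fragment. All dependencies are preserved.

lossy but dependency-preserving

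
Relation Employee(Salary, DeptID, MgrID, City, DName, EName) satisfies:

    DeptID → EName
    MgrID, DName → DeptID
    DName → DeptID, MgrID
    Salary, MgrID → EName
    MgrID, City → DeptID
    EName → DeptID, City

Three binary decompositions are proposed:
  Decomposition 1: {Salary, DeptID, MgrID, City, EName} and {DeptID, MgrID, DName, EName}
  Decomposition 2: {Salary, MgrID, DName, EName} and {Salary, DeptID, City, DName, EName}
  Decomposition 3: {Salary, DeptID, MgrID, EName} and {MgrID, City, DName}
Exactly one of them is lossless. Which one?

Decomposition 1: common = {DeptID, MgrID, EName}, closure = {DeptID, MgrID, City, EName} → lossy.
Decomposition 2: common = {Salary, DName, EName}, closure = {Salary, DeptID, MgrID, City, DName, EName} → lossless.
Decomposition 3: common = {MgrID}, closure = {MgrID} → lossy.

Decomposition 2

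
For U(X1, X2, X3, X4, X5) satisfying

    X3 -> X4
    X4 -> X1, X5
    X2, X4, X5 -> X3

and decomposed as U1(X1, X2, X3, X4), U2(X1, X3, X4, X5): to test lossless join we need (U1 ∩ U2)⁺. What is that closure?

U1 ∩ U2 = {X1, X3, X4}.
X4 → X1, X5 applies, adding X5
Closure: {X1, X3, X4, X5}.

X1, X3, X4, X5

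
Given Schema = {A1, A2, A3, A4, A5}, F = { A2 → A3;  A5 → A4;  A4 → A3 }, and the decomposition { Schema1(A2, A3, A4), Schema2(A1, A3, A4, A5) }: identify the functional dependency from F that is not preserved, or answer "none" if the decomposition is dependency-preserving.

none

A2 → A3 lies within Schema1.
A5 → A4 lies within Schema2.
A4 → A3 lies within Schema1.
Every dependency is enforceable on the fragments, so the decomposition is dependency-preserving.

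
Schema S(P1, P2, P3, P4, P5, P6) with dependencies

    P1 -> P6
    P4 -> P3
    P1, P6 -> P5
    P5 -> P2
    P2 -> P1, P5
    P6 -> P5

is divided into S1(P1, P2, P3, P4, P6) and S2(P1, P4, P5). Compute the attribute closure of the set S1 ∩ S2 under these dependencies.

P1, P2, P3, P4, P5, P6

S1 ∩ S2 = {P1, P4}.
P1 → P6 applies, adding P6
P4 → P3 applies, adding P3
P1, P6 → P5 applies, adding P5
P5 → P2 applies, adding P2
Closure: {P1, P2, P3, P4, P5, P6}.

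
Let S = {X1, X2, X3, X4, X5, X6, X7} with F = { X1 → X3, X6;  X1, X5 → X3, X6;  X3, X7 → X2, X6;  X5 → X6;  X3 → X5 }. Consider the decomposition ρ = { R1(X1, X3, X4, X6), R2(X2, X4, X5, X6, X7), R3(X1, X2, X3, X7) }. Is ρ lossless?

No

Chase test. Columns are X1, X2, X3, X4, X5, X6, X7; row i has aⱼ where attribute j ∈ Ri, else bᵢⱼ.
Initial tableau (one row per fragment):
  row 1: a1 b12 a3 a4 b15 a6 b17
  row 2: b21 a2 b23 a4 a5 a6 a7
  row 3: a1 a2 a3 b34 b35 b36 a7
Rows 1 and 3 agree on X1; apply X1→X3, X6 and equate their X3, X6 entries.
Rows 1 and 3 agree on X3; apply X3→X5 and equate their X5 entries.
No row becomes fully distinguished — the join is lossy.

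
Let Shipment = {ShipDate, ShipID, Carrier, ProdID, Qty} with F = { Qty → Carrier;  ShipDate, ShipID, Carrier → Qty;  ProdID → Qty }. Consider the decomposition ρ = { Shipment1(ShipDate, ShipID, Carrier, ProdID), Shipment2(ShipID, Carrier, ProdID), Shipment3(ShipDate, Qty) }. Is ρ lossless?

No

Chase test. Columns are ShipDate, ShipID, Carrier, ProdID, Qty; row i has aⱼ where attribute j ∈ Shipmenti, else bᵢⱼ.
Initial tableau (one row per fragment):
  row 1: a1 a2 a3 a4 b15
  row 2: b21 a2 a3 a4 b25
  row 3: a1 b32 b33 b34 a5
Rows 1 and 2 agree on ProdID; apply ProdID→Qty and equate their Qty entries.
No row becomes fully distinguished — the join is lossy.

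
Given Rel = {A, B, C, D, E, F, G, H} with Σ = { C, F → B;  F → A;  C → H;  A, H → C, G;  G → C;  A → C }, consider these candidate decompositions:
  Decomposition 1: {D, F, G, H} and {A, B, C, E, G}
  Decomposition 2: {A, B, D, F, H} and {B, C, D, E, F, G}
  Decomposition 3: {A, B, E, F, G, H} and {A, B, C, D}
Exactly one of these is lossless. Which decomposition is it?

Decomposition 1: common = {G}, closure = {C, G, H} → lossy.
Decomposition 2: common = {B, D, F}, closure = {A, B, C, D, F, G, H} → lossless.
Decomposition 3: common = {A, B}, closure = {A, B, C, G, H} → lossy.

Decomposition 2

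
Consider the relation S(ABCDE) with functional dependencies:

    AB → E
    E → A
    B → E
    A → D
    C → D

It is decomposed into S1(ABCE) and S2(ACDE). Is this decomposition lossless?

Yes

Common attributes: S1 ∩ S2 = {ACE}.
Closure of {ACE}: A → D applies, adding D. So (ACE)⁺ = {ACDE}.
This closure contains every attribute of S2, so S1 ∩ S2 → S2. The join is lossless.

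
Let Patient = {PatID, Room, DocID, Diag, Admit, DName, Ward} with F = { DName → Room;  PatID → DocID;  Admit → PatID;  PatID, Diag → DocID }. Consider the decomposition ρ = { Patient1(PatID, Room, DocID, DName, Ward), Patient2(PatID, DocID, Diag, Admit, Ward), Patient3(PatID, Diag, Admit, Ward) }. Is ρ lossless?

No

Chase test. Columns are PatID, Room, DocID, Diag, Admit, DName, Ward; row i has aⱼ where attribute j ∈ Patienti, else bᵢⱼ.
Initial tableau (one row per fragment):
  row 1: a1 a2 a3 b14 b15 a6 a7
  row 2: a1 b22 a3 a4 a5 b26 a7
  row 3: a1 b32 b33 a4 a5 b36 a7
Rows 1 and 3 agree on PatID; apply PatID→DocID and equate their DocID entries.
No row becomes fully distinguished — the join is lossy.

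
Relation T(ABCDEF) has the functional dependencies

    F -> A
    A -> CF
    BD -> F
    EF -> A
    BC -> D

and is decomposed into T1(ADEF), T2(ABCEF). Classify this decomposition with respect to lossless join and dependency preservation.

lossy and not dependency-preserving

Lossless test: (AEF)⁺ = {ACEF}, which is a superkey of neither fragment — lossy.
Dependency preservation: the restricted closure of {BD} across the fragments never reaches {F}, so BD → F cannot be enforced without a join — not preserved.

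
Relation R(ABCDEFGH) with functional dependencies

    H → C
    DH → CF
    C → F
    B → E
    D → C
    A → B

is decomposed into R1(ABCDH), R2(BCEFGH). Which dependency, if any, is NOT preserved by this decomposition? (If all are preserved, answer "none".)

H → C lies within R1.
DH → CF: restricted closure across fragments reaches CF.
C → F lies within R2.
B → E lies within R2.
D → C lies within R1.
A → B lies within R1.
Every dependency is enforceable on the fragments, so the decomposition is dependency-preserving.

none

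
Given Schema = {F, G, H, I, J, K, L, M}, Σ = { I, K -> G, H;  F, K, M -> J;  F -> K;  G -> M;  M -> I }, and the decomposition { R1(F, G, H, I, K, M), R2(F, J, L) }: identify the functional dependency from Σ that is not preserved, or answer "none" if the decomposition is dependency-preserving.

Check F, K, M → J: no single fragment contains all of {F, J, K, M}, and the restricted closure of {F, K, M} across the fragments never reaches {J}.
I, K → G, H is preserved.
F → K is preserved.
G → M is preserved.
M → I is preserved.

F, K, M -> J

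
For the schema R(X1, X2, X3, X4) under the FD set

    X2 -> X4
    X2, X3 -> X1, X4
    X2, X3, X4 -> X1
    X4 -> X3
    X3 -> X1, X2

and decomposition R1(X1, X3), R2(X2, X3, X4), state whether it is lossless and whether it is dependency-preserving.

lossless and dependency-preserving

Lossless test: (X3)⁺ = {X1, X2, X3, X4}, which contains all of one fragment — lossless.
Dependency preservation: X2, X3 → X1, X4; X2, X3, X4 → X1; X3 → X1, X2 are not contained in any single fragment, but the restricted closure of each left-hand side across the fragments still reaches the right-hand side; the remaining FDs each lie inside some fragment. All dependencies are preserved.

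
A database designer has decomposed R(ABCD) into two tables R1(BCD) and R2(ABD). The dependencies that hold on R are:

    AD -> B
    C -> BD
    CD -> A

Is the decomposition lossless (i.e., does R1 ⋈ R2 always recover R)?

No

Common attributes: R1 ∩ R2 = {BD}.
No dependency enlarges {BD}, so (BD)⁺ = {BD}.
The closure contains neither all of R1 = {BCD} nor all of R2 = {ABD}, so the common attributes are not a superkey of either fragment. The join is lossy.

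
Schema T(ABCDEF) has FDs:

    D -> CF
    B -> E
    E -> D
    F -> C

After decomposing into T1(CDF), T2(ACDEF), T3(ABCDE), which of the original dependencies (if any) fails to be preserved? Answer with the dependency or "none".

none

D → CF lies within T1.
B → E lies within T3.
E → D lies within T2.
F → C lies within T1.
Every dependency is enforceable on the fragments, so the decomposition is dependency-preserving.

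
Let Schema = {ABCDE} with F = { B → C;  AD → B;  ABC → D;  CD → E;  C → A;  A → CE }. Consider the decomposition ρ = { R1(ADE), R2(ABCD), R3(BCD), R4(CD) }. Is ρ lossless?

Yes

Chase test. Columns are ABCDE; row i has aⱼ where attribute j ∈ Ri, else bᵢⱼ.
Initial tableau (one row per fragment):
  row 1: a1 b12 b13 a4 a5
  row 2: a1 a2 a3 a4 b25
  row 3: b31 a2 a3 a4 b35
  row 4: b41 b42 a3 a4 b45
Rows 1 and 2 agree on AD; apply AD→B and equate their B entries.
Rows 2 and 3 agree on CD; apply CD→E and equate their E entries.
Rows 2 and 4 agree on CD; apply CD→E and equate their E entries.
Rows 2 and 3 agree on C; apply C→A and equate their A entries.
Rows 2 and 4 agree on C; apply C→A and equate their A entries.
Rows 1 and 2 agree on A; apply A→CE and equate their CE entries.
Rows 1 and 4 agree on AD; apply AD→B and equate their B entries.
Row 1 is now all distinguished symbols — the join is lossless.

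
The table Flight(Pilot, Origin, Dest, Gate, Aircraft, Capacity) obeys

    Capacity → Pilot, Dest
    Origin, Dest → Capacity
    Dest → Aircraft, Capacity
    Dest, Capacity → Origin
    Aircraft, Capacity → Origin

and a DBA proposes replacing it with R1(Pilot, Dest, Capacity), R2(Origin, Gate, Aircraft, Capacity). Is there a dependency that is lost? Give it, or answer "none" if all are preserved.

Capacity → Pilot, Dest lies within R1.
Origin, Dest → Capacity: restricted closure across fragments reaches Capacity.
Dest → Aircraft, Capacity: restricted closure across fragments reaches Aircraft, Capacity.
Dest, Capacity → Origin: restricted closure across fragments reaches Origin.
Aircraft, Capacity → Origin lies within R2.
Every dependency is enforceable on the fragments, so the decomposition is dependency-preserving.

none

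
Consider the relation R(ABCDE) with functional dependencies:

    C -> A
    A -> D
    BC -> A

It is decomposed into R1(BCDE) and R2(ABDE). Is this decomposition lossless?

Common attributes: R1 ∩ R2 = {BDE}.
No dependency enlarges {BDE}, so (BDE)⁺ = {BDE}.
The closure contains neither all of R1 = {BCDE} nor all of R2 = {ABDE}, so the common attributes are not a superkey of either fragment. The join is lossy.

No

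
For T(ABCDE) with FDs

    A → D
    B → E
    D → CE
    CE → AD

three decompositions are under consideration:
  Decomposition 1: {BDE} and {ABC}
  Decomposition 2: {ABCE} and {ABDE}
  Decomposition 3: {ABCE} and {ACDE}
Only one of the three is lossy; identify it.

Decomposition 1: common = {B}, closure = {BE} → lossy.
Decomposition 2: common = {ABE}, closure = {ABCDE} → lossless.
Decomposition 3: common = {ACE}, closure = {ACDE} → lossless.

Decomposition 1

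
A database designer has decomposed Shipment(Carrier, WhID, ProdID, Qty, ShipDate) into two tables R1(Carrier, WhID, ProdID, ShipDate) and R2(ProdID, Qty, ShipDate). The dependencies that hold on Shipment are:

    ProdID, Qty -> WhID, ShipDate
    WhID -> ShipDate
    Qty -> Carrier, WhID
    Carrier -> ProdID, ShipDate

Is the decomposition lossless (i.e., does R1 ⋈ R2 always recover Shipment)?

No

Common attributes: R1 ∩ R2 = {ProdID, ShipDate}.
No dependency enlarges {ProdID, ShipDate}, so (ProdID, ShipDate)⁺ = {ProdID, ShipDate}.
The closure contains neither all of R1 = {Carrier, WhID, ProdID, ShipDate} nor all of R2 = {ProdID, Qty, ShipDate}, so the common attributes are not a superkey of either fragment. The join is lossy.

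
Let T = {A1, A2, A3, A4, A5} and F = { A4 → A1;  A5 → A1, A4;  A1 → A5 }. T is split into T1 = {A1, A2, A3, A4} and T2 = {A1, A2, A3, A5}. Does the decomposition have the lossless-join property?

Yes

Common attributes: T1 ∩ T2 = {A1, A2, A3}.
Closure of {A1, A2, A3}: A1 → A5 applies, adding A5; A5 → A1, A4 applies, adding A4. So (A1, A2, A3)⁺ = {A1, A2, A3, A4, A5}.
This closure contains every attribute of T1, so T1 ∩ T2 → T1. The join is lossless.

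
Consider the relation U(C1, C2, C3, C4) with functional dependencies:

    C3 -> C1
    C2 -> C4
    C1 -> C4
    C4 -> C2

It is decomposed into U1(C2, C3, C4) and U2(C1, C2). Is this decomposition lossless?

Common attributes: U1 ∩ U2 = {C2}.
Closure of {C2}: C2 → C4 applies, adding C4. So (C2)⁺ = {C2, C4}.
The closure contains neither all of U1 = {C2, C3, C4} nor all of U2 = {C1, C2}, so the common attributes are not a superkey of either fragment. The join is lossy.

No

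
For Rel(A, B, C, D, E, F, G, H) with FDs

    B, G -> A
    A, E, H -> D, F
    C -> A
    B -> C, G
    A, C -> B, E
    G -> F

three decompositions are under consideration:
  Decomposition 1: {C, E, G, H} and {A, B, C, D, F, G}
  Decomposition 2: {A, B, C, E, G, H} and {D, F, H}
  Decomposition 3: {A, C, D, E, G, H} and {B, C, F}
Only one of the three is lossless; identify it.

Decomposition 3

Decomposition 1: common = {C, G}, closure = {A, B, C, E, F, G} → lossy.
Decomposition 2: common = {H}, closure = {H} → lossy.
Decomposition 3: common = {C}, closure = {A, B, C, E, F, G} → lossless.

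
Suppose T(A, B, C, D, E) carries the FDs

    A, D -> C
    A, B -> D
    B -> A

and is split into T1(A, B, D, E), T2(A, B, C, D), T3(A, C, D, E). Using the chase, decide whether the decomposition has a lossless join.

Yes

Chase test. Columns are A, B, C, D, E; row i has aⱼ where attribute j ∈ Ti, else bᵢⱼ.
Initial tableau (one row per fragment):
  row 1: a1 a2 b13 a4 a5
  row 2: a1 a2 a3 a4 b25
  row 3: a1 b32 a3 a4 a5
Rows 1 and 2 agree on A, D; apply A, D→C and equate their C entries.
Row 1 is now all distinguished symbols — the join is lossless.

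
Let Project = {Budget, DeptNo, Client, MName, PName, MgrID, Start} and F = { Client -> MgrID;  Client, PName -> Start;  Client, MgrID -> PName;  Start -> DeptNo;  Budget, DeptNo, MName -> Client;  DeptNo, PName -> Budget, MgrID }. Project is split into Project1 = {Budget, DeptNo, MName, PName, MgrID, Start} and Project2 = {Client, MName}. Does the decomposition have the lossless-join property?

No

Common attributes: Project1 ∩ Project2 = {MName}.
No dependency enlarges {MName}, so (MName)⁺ = {MName}.
The closure contains neither all of Project1 = {Budget, DeptNo, MName, PName, MgrID, Start} nor all of Project2 = {Client, MName}, so the common attributes are not a superkey of either fragment. The join is lossy.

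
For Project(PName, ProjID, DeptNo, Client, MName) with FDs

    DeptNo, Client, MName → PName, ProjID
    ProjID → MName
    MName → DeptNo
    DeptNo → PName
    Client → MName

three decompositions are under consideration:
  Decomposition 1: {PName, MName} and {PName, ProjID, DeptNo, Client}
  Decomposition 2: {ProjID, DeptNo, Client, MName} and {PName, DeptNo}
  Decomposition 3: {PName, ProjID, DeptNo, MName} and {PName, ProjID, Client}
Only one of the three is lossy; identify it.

Decomposition 1: common = {PName}, closure = {PName} → lossy.
Decomposition 2: common = {DeptNo}, closure = {PName, DeptNo} → lossless.
Decomposition 3: common = {PName, ProjID}, closure = {PName, ProjID, DeptNo, MName} → lossless.

Decomposition 1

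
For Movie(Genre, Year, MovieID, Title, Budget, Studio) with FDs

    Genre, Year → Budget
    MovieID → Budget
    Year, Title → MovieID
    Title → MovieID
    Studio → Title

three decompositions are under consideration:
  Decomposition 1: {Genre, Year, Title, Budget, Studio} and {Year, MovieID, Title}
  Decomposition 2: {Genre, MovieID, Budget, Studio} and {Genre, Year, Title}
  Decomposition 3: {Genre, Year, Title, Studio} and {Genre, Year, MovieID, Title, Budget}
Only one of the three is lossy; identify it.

Decomposition 1: common = {Year, Title}, closure = {Year, MovieID, Title, Budget} → lossless.
Decomposition 2: common = {Genre}, closure = {Genre} → lossy.
Decomposition 3: common = {Genre, Year, Title}, closure = {Genre, Year, MovieID, Title, Budget} → lossless.

Decomposition 2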